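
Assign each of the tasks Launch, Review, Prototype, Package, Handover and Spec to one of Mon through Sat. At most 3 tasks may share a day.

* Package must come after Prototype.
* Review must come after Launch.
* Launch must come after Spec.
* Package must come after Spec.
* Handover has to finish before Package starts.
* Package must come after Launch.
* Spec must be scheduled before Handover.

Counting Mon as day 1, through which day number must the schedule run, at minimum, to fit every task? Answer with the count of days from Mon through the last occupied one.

3 days

The precedence chain requires at least 3 distinct days.
With at most 3 per day and 6 tasks, at least 2 days are needed.
3 works (last occupied day: Wed): for example Prototype -> Mon; Package -> Wed; Launch -> Tue; Handover -> Tue; Review -> Wed; Spec -> Mon.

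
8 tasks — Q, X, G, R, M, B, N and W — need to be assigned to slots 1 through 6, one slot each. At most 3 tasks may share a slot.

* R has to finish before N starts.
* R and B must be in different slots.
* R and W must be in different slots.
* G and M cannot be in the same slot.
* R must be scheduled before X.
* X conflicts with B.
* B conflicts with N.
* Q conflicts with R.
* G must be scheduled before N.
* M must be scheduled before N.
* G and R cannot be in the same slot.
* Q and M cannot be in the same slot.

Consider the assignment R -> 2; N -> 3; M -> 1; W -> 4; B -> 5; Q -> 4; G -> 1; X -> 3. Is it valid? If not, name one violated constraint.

Invalid. G and M cannot be in the same slot.

Q and M cannot be in the same slot — holds.
G and R cannot be in the same slot — holds.
B conflicts with N — holds.
G and M cannot be in the same slot — violated.
At most 3 tasks may share a slot — holds.
X conflicts with B — holds.
R must be scheduled before X — holds.
R has to finish before N starts — holds.
R and B must be in different slots — holds.
G must be scheduled before N — holds.
M must be scheduled before N — holds.
Q conflicts with R — holds.
R and W must be in different slots — holds.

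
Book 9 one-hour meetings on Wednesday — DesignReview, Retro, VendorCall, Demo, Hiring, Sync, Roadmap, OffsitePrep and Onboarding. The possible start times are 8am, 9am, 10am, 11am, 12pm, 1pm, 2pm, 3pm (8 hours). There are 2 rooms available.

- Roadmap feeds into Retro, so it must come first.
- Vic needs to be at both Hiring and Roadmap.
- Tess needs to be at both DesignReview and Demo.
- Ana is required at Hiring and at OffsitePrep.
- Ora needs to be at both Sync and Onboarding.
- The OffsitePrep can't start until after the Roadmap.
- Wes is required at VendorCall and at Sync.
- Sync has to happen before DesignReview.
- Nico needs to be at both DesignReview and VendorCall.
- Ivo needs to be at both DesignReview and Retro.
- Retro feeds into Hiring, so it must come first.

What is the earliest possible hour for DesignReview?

Precedence pushes DesignReview to at least 9am.
DesignReview at 9am is achievable: Sync=8am, Hiring=11am, Demo=11am, VendorCall=10am, Retro=10am, OffsitePrep=9am, Onboarding=12pm, DesignReview=9am, Roadmap=8am.

9am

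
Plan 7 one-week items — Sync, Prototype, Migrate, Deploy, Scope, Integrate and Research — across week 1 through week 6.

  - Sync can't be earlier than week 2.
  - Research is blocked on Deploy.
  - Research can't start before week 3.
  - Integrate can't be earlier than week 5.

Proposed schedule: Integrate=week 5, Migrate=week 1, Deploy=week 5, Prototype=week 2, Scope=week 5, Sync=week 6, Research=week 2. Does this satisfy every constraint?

No. Research is blocked on Deploy is not satisfied.

Research can't start before week 3 — violated.
Research is blocked on Deploy — violated.
Integrate can't be earlier than week 5 — holds.
Sync can't be earlier than week 2 — holds.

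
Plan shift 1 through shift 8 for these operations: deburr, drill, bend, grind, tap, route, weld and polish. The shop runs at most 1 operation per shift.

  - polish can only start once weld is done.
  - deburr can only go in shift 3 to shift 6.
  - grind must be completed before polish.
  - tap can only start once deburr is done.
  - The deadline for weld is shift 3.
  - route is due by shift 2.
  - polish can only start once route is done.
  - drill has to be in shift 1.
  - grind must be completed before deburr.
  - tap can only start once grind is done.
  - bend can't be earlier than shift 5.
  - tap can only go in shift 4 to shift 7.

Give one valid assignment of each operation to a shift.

grind in shift 4, drill in shift 1, route in shift 2, bend in shift 7, deburr in shift 5, tap in shift 6, weld in shift 3, polish in shift 8

Checking: deburr(shift 5) before tap(shift 6); grind(shift 4) before tap(shift 6); grind(shift 4) before polish(shift 8); weld(shift 3) before polish(shift 8); route(shift 2) before polish(shift 8); grind(shift 4) before deburr(shift 5); bend=shift 7 in [shift 5,shift 8]; drill=shift 1 in [shift 1,shift 1]; weld=shift 3 in [shift 1,shift 3]; tap=shift 6 in [shift 4,shift 7]; route=shift 2 in [shift 1,shift 2]; deburr=shift 5 in [shift 3,shift 6]; max 1 per shift (cap 1).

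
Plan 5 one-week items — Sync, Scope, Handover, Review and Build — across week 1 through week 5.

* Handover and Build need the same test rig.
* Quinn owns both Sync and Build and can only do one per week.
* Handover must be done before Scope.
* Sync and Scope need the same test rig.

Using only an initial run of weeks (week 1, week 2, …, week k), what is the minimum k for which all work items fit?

The precedence chain requires at least 2 distinct weeks.
2 works (last occupied week: week 2): for example Handover -> week 1, Scope -> week 2, Build -> week 2, Review -> week 1, Sync -> week 1.

2 weeks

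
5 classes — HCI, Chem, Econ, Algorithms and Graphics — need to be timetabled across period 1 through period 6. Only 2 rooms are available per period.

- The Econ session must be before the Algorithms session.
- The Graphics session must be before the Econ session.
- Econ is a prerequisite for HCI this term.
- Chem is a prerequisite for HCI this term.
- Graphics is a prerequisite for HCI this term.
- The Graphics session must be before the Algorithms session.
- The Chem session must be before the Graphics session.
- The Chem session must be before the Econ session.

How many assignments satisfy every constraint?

Splitting on HCI: it can be period 4 (3), period 5 (9), period 6 (15). Listing each branch's schedules as (Chem, Econ, Algorithms, Graphics) by period number:
HCI=period 4: (1,3,4,2) (1,3,5,2) (1,3,6,2) — 3.
HCI=period 5: (1,3,4,2) (1,3,5,2) (1,3,6,2) (1,4,5,2) (1,4,5,3) (1,4,6,2) (1,4,6,3) (2,4,5,3) (2,4,6,3) — 9.
HCI=period 6: (1,3,4,2) (1,3,5,2) (1,3,6,2) (1,4,5,2) (1,4,5,3) (1,4,6,2) (1,4,6,3) (1,5,6,2) (1,5,6,3) (1,5,6,4) (2,4,5,3) (2,4,6,3) (2,5,6,3) (2,5,6,4) (3,5,6,4) — 15.
Summing: 3 + 9 + 15 = 27.

27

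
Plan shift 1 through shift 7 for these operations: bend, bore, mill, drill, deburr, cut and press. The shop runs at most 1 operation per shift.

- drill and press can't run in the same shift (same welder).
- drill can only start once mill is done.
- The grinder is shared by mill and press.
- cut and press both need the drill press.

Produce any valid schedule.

mill=shift 1; deburr=shift 5; press=shift 7; drill=shift 2; bend=shift 3; cut=shift 6; bore=shift 4

Checking: mill(shift 1) before drill(shift 2); mill(shift 1) != press(shift 7); cut(shift 6) != press(shift 7); drill(shift 2) != press(shift 7); max 1 per shift (cap 1).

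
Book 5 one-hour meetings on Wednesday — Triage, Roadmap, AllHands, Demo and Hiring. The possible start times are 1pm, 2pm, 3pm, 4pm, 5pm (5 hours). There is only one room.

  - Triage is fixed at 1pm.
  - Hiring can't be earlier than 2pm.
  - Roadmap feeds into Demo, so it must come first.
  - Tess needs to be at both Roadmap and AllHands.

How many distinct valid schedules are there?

12

Splitting on Roadmap: it can be 2pm (6), 3pm (4), 4pm (2). Listing each branch's schedules as (Triage, AllHands, Demo, Hiring):
Roadmap=2pm: (1pm,3pm,4pm,5pm) (1pm,3pm,5pm,4pm) (1pm,4pm,3pm,5pm) (1pm,4pm,5pm,3pm) (1pm,5pm,3pm,4pm) (1pm,5pm,4pm,3pm) — 6.
Roadmap=3pm: (1pm,2pm,4pm,5pm) (1pm,2pm,5pm,4pm) (1pm,4pm,5pm,2pm) (1pm,5pm,4pm,2pm) — 4.
Roadmap=4pm: (1pm,2pm,5pm,3pm) (1pm,3pm,5pm,2pm) — 2.
Summing: 6 + 4 + 2 = 12.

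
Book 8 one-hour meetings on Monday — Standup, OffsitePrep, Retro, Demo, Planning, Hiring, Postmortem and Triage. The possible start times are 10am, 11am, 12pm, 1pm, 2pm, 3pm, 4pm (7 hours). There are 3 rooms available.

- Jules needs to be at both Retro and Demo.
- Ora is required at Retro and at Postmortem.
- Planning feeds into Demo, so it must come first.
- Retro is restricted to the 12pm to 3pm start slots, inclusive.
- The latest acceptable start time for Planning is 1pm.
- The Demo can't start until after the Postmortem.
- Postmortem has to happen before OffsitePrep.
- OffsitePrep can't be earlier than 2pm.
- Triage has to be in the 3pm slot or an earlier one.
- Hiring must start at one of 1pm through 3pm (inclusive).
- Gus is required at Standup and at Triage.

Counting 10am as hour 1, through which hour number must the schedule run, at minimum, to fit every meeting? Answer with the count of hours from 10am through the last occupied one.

5

The precedence chain requires at least 2 distinct hours.
With at most 3 per hour and 8 meetings, at least 3 hours are needed.
OffsitePrep can't be placed before 2pm — that is hour 5 counting from 10am — so the schedule must run through at least 5 hours.
5 works (last occupied hour: 2pm): for example Postmortem in 10am, Retro in 12pm, Hiring in 1pm, Standup in 10am, OffsitePrep in 2pm, Triage in 11am, Demo in 11am, Planning in 10am.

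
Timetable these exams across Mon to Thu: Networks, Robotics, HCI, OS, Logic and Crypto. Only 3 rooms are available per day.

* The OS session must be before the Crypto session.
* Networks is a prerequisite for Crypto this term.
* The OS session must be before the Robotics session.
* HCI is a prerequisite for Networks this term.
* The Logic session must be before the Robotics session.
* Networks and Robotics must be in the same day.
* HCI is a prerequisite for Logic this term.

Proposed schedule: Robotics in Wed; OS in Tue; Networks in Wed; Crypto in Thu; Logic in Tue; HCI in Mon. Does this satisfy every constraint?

Yes

The OS session must be before the Robotics session — holds.
HCI is a prerequisite for Networks this term — holds.
HCI is a prerequisite for Logic this term — holds.
Networks and Robotics must be in the same day — holds.
The Logic session must be before the Robotics session — holds.
Only 3 rooms are available per day — holds.
Networks is a prerequisite for Crypto this term — holds.
The OS session must be before the Crypto session — holds.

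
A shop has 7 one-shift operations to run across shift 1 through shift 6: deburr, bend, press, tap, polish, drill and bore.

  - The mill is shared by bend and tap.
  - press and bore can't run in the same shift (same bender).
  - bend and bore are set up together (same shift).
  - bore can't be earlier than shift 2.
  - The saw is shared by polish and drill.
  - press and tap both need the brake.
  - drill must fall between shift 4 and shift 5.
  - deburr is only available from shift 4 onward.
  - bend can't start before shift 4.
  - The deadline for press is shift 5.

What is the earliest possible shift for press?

shift 1

Press's own window allows nothing later than shift 5.
press at shift 1 is achievable: press -> shift 1; bore -> shift 4; bend -> shift 4; drill -> shift 4; tap -> shift 2; polish -> shift 1; deburr -> shift 4.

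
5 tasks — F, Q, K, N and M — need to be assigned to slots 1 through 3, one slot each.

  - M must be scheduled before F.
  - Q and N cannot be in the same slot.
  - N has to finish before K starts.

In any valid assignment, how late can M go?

Downstream work caps M at 2.
M at 2 is achievable: N in 1; F in 3; M in 2; K in 2; Q in 2.

2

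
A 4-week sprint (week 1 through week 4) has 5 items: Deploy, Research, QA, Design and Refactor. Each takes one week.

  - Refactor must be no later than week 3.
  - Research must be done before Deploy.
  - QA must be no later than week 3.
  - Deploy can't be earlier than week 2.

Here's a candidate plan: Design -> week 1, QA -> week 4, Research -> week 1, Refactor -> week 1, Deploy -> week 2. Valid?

Deploy can't be earlier than week 2 — holds.
Refactor must be no later than week 3 — holds.
Research must be done before Deploy — holds.
QA must be no later than week 3 — violated.

No — it violates: QA must be no later than week 3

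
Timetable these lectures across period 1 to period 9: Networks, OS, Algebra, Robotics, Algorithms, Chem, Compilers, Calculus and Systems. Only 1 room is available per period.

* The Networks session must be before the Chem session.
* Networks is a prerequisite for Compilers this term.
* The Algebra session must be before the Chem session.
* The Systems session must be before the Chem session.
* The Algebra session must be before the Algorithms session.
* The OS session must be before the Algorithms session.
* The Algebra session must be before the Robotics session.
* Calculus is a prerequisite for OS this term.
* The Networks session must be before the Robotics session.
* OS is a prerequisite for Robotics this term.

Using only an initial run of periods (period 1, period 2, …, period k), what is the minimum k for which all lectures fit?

9 periods

The precedence chain requires at least 3 distinct periods.
With at most 1 per period and 9 lectures, at least 9 periods are needed.
9 works (last occupied period: period 9): for example Robotics=period 5; Algebra=period 4; OS=period 3; Systems=period 6; Networks=period 1; Algorithms=period 8; Compilers=period 9; Chem=period 7; Calculus=period 2.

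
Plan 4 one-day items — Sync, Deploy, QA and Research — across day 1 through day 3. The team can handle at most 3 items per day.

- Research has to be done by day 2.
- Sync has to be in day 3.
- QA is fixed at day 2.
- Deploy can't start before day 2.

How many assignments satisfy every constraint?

4

Enumerating: Deploy in day 2, Sync in day 3, Research in day 1, QA in day 2 | Research=day 2; QA=day 2; Deploy=day 2; Sync=day 3 | Sync=day 3, Deploy=day 3, Research=day 1, QA=day 2 | Sync -> day 3, Deploy -> day 3, Research -> day 2, QA -> day 2.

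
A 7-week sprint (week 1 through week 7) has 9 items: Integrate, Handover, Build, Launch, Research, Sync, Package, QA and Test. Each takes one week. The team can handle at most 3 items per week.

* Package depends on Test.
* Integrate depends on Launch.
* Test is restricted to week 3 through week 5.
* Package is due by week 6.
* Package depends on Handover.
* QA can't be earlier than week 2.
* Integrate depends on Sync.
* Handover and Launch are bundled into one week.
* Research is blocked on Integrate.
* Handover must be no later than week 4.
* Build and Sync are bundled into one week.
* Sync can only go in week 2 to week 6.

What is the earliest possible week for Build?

Build must be in the same week as Sync, which can't be before week 2, so Build is at least week 2; Build must be in the same week as Sync, which can't be after week 5, so Build is at most week 5.
Build at week 2 is achievable: Test=week 3, Research=week 4, Integrate=week 3, Build=week 2, Launch=week 1, Handover=week 1, Sync=week 2, QA=week 2, Package=week 4.

week 2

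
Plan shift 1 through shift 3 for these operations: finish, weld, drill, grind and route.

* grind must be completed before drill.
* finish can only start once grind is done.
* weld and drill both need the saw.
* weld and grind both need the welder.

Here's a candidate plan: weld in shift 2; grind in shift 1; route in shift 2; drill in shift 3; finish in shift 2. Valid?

Yes, all constraints hold

grind must be completed before drill — holds.
weld and grind both need the welder — holds.
weld and drill both need the saw — holds.
finish can only start once grind is done — holds.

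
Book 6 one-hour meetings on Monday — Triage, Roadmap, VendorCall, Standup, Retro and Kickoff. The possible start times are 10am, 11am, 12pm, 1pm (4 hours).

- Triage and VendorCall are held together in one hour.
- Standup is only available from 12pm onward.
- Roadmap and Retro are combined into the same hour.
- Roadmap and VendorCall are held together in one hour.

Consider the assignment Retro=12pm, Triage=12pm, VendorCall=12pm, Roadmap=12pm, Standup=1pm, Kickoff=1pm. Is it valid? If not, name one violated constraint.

Yes, all constraints hold

Roadmap and Retro are combined into the same hour — holds.
Standup is only available from 12pm onward — holds.
Roadmap and VendorCall are held together in one hour — holds.
Triage and VendorCall are held together in one hour — holds.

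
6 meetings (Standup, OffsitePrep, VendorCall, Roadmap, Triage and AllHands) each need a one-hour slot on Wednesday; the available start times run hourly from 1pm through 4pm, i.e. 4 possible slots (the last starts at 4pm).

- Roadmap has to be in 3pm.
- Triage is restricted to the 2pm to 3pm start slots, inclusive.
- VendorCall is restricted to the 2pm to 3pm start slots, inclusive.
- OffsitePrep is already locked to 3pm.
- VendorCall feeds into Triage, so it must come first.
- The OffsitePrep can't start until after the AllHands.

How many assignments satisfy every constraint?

8

Splitting on Standup: it can be 1pm (2), 2pm (2), 3pm (2), 4pm (2). Listing each branch's schedules as (OffsitePrep, VendorCall, Roadmap, Triage, AllHands):
Standup=1pm: (3pm,2pm,3pm,3pm,1pm) (3pm,2pm,3pm,3pm,2pm) — 2.
Standup=2pm: (3pm,2pm,3pm,3pm,1pm) (3pm,2pm,3pm,3pm,2pm) — 2.
Standup=3pm: (3pm,2pm,3pm,3pm,1pm) (3pm,2pm,3pm,3pm,2pm) — 2.
Standup=4pm: (3pm,2pm,3pm,3pm,1pm) (3pm,2pm,3pm,3pm,2pm) — 2.
Summing: 2 + 2 + 2 + 2 = 8.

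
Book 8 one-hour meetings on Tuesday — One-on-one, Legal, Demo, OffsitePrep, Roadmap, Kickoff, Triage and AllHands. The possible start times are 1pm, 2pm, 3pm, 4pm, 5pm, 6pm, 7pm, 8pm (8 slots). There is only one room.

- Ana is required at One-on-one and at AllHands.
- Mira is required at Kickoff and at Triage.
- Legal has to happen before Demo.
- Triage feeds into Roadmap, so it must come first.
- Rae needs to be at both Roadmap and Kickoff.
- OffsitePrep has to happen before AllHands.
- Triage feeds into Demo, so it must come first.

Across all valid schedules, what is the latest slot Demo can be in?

8pm

Precedence pushes Demo to at least 2pm.
Demo at 8pm is achievable: Triage in 1pm, One-on-one in 6pm, Legal in 2pm, Kickoff in 7pm, AllHands in 5pm, Roadmap in 4pm, OffsitePrep in 3pm, Demo in 8pm.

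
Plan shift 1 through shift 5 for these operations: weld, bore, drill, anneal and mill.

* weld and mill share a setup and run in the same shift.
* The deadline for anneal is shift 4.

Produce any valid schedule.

mill -> shift 1, drill -> shift 1, anneal -> shift 1, weld -> shift 1, bore -> shift 1

Checking: weld = mill = shift 1; anneal=shift 1 in [shift 1,shift 4].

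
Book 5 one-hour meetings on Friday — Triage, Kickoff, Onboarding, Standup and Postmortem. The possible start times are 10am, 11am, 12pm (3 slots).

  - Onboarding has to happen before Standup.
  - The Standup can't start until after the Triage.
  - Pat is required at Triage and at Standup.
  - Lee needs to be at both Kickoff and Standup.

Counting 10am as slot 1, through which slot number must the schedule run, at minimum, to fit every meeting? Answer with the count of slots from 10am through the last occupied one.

2 slots

The precedence chain requires at least 2 distinct slots.
2 works (last occupied slot: 11am): for example Kickoff in 10am; Triage in 10am; Onboarding in 10am; Postmortem in 10am; Standup in 11am.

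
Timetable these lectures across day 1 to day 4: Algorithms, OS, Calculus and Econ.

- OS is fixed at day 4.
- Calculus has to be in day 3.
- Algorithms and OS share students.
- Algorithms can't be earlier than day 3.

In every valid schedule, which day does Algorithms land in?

Algorithms's window is day 3–day 4.
OS is fixed at day 4, and Algorithms can't share a day with OS.
So Algorithms must be day 3.

day 3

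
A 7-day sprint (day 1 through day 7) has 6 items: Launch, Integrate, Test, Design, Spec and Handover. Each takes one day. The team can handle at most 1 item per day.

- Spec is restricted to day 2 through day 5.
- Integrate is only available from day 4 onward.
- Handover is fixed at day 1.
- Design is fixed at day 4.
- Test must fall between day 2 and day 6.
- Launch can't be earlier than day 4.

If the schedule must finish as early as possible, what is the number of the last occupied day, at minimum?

With at most 1 per day and 6 work items, at least 6 days are needed.
Launch can't be placed before day 4, so the schedule must run through at least day 4.
6 works (last occupied day: day 6): for example Test in day 3, Handover in day 1, Design in day 4, Integrate in day 6, Spec in day 2, Launch in day 5.

day 6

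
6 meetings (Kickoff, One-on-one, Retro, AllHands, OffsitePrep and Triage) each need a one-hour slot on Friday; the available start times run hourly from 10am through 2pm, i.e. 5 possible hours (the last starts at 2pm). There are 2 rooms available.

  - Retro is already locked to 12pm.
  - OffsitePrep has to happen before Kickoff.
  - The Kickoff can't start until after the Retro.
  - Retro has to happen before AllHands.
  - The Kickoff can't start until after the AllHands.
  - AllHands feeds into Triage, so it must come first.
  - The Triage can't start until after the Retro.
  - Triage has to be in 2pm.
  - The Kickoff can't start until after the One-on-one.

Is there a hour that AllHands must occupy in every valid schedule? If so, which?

Retro is fixed at 12pm and must come before AllHands, so AllHands is at least 1pm.
Triage is fixed at 2pm and must come after AllHands, so AllHands is at most 1pm.
So AllHands must be 1pm.

1pm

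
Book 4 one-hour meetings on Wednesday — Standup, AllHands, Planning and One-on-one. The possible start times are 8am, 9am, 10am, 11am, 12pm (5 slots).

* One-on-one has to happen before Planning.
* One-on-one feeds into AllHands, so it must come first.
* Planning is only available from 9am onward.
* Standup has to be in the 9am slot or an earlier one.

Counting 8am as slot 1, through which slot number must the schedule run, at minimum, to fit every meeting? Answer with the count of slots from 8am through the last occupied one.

The precedence chain requires at least 2 distinct slots.
2 works (last occupied slot: 9am): for example Planning in 9am, One-on-one in 8am, Standup in 8am, AllHands in 9am.

2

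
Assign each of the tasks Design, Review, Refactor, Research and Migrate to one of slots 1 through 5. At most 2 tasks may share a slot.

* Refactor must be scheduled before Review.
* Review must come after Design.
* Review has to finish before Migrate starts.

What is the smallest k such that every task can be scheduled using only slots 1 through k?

The precedence chain requires at least 3 distinct slots.
With at most 2 per slot and 5 tasks, at least 3 slots are needed.
3 works (last occupied slot: 3): for example Migrate -> 3, Review -> 2, Research -> 2, Design -> 1, Refactor -> 1.

3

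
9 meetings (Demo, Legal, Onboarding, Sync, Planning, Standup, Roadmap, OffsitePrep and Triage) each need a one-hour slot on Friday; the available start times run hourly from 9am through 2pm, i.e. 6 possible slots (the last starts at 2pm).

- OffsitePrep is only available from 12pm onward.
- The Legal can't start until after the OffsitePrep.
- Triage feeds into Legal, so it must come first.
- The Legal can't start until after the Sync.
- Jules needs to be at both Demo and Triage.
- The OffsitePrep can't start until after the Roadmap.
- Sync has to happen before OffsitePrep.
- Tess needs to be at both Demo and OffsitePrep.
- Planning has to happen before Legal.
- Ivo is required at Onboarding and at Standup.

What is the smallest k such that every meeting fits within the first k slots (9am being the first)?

The precedence chain requires at least 3 distinct slots.
Propagating the time windows through the other constraints, Legal can't land before 1pm — that is slot 5 counting from 9am — so the schedule must run through at least 5 slots.
5 works (last occupied slot: 1pm): for example Onboarding -> 9am, Sync -> 9am, Roadmap -> 9am, Legal -> 1pm, Standup -> 10am, OffsitePrep -> 12pm, Planning -> 9am, Demo -> 10am, Triage -> 9am.

5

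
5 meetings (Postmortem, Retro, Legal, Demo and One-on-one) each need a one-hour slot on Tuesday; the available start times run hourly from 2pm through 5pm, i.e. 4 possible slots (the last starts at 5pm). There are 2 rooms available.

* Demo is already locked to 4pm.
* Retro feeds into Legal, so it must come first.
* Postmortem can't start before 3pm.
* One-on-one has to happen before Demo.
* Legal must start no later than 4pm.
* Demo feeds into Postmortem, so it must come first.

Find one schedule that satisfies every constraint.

Legal=3pm; Postmortem=5pm; Demo=4pm; Retro=2pm; One-on-one=2pm

Checking: Retro(2pm) before Legal(3pm); One-on-one(2pm) before Demo(4pm); Demo(4pm) before Postmortem(5pm); Postmortem=5pm in [3pm,5pm]; Demo=4pm in [4pm,4pm]; Legal=3pm in [2pm,4pm]; max 2 per slot (cap 2).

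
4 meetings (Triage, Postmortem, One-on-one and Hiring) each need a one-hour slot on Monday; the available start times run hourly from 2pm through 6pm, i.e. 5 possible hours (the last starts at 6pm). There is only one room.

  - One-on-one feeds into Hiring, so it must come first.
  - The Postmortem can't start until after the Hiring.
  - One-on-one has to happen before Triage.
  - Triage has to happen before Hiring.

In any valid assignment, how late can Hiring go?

5pm

Precedence pushes Hiring to at least 4pm; downstream work caps Hiring at 5pm.
Hiring at 5pm is achievable: Postmortem=6pm; Hiring=5pm; Triage=3pm; One-on-one=2pm.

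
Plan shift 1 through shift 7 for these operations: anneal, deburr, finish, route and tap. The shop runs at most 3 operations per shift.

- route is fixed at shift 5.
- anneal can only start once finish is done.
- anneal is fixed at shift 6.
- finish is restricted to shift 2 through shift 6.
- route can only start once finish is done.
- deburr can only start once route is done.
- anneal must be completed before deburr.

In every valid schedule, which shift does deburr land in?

Precedence pushes deburr to at least shift 7.
So deburr is pinned to shift 7.

shift 7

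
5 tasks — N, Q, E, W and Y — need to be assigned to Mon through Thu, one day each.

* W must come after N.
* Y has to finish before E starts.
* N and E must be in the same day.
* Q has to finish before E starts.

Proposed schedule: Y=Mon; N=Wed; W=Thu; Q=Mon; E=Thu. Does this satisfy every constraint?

No. N and E must be in the same day is not satisfied.

Y has to finish before E starts — holds.
Q has to finish before E starts — holds.
N and E must be in the same day — violated.
W must come after N — holds.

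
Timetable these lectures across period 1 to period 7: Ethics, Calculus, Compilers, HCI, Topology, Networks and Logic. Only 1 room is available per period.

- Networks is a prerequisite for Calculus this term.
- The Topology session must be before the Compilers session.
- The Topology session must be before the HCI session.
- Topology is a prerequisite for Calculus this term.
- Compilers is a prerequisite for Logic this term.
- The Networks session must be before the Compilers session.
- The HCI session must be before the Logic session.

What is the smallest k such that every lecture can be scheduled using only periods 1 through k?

The precedence chain requires at least 3 distinct periods.
With at most 1 per period and 7 lectures, at least 7 periods are needed.
7 works (last occupied period: period 7): for example Topology -> period 1, Logic -> period 6, Compilers -> period 3, Ethics -> period 7, Calculus -> period 4, HCI -> period 5, Networks -> period 2.

7 periods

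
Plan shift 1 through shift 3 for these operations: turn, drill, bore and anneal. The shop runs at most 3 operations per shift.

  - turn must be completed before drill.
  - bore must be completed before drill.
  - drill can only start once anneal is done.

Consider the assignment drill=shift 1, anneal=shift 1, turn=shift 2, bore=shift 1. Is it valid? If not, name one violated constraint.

The shop runs at most 3 operations per shift — holds.
bore must be completed before drill — violated.
drill can only start once anneal is done — violated.
turn must be completed before drill — violated.

No. turn must be completed before drill is not satisfied.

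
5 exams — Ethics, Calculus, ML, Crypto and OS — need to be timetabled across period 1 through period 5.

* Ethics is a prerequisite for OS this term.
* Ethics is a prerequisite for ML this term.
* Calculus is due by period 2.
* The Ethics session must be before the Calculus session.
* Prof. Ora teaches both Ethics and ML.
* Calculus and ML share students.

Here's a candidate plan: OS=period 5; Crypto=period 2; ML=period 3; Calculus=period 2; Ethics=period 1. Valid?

Valid

The Ethics session must be before the Calculus session — holds.
Prof. Ora teaches both Ethics and ML — holds.
Calculus and ML share students — holds.
Ethics is a prerequisite for ML this term — holds.
Calculus is due by period 2 — holds.
Ethics is a prerequisite for OS this term — holds.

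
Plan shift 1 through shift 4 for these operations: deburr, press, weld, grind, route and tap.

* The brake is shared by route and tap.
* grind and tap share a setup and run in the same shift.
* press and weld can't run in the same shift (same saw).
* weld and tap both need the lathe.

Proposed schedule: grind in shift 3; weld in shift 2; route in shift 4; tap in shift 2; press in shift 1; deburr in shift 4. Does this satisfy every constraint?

No — it violates: weld and tap both need the lathe

weld and tap both need the lathe — violated.
press and weld can't run in the same shift (same saw) — holds.
grind and tap share a setup and run in the same shift — violated.
The brake is shared by route and tap — holds.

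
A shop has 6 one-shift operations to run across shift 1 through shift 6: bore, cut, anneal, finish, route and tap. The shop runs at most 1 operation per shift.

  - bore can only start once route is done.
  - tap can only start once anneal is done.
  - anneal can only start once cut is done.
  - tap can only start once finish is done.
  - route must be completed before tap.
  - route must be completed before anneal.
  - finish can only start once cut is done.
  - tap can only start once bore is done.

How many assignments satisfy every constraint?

Splitting on bore: it can be shift 2 (2), shift 3 (4), shift 4 (5), shift 5 (5). Listing each branch's schedules as (cut, anneal, finish, route, tap) by shift number:
bore=shift 2: (3,4,5,1,6) (3,5,4,1,6) — 2.
bore=shift 3: (1,4,5,2,6) (1,5,4,2,6) (2,4,5,1,6) (2,5,4,1,6) — 4.
bore=shift 4: (1,3,5,2,6) (1,5,2,3,6) (1,5,3,2,6) (2,3,5,1,6) (2,5,3,1,6) — 5.
bore=shift 5: (1,3,4,2,6) (1,4,2,3,6) (1,4,3,2,6) (2,3,4,1,6) (2,4,3,1,6) — 5.
Summing: 2 + 4 + 5 + 5 = 16.

16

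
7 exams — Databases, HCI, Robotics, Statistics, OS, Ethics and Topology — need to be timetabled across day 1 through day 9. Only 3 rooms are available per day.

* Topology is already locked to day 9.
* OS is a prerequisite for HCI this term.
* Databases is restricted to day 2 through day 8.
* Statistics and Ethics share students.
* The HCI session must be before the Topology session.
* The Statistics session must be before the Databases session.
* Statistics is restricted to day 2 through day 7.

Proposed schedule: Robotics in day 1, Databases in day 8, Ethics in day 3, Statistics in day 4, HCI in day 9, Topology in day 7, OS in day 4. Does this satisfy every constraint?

Statistics and Ethics share students — holds.
Topology is already locked to day 9 — violated.
Databases is restricted to day 2 through day 8 — holds.
The Statistics session must be before the Databases session — holds.
OS is a prerequisite for HCI this term — holds.
The HCI session must be before the Topology session — violated.
Only 3 rooms are available per day — holds.
Statistics is restricted to day 2 through day 7 — holds.

Invalid. The HCI session must be before the Topology session.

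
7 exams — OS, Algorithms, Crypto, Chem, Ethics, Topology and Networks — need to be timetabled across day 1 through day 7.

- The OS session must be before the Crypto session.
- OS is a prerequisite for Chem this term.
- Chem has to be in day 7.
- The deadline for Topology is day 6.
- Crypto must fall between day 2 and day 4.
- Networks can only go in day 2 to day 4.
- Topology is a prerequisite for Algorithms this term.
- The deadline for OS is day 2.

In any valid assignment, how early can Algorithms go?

Precedence pushes Algorithms to at least day 2.
Algorithms at day 2 is achievable: Algorithms in day 2; Ethics in day 1; Chem in day 7; Crypto in day 2; OS in day 1; Networks in day 2; Topology in day 1.

day 2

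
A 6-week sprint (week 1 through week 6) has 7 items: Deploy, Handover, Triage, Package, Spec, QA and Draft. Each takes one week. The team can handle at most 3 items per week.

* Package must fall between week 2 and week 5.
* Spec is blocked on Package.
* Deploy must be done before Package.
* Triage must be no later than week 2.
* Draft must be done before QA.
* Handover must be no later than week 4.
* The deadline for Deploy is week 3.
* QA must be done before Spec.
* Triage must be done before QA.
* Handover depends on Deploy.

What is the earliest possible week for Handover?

Precedence pushes Handover to at least week 2; Handover's own window allows nothing later than week 4.
Handover at week 2 is achievable: Handover in week 2, QA in week 2, Draft in week 1, Spec in week 3, Package in week 2, Deploy in week 1, Triage in week 1.

week 2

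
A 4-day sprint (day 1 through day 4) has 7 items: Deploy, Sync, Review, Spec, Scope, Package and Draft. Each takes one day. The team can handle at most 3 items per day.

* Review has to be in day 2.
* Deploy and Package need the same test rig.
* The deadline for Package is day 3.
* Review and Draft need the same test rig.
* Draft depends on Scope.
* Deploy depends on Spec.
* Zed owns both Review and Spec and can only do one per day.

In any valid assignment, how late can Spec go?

Downstream work caps Spec at day 3.
Spec at day 3 is achievable: Spec=day 3; Sync=day 1; Draft=day 3; Package=day 1; Scope=day 1; Deploy=day 4; Review=day 2.

day 3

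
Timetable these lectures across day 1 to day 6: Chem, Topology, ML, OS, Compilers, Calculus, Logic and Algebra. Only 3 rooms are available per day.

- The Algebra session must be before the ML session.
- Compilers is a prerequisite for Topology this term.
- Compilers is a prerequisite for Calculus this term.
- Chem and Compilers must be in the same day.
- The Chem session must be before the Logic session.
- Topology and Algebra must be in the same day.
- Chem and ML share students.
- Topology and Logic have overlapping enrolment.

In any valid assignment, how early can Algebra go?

day 2

Algebra must be in the same day as Topology, which can't be before day 2, so Algebra is at least day 2; downstream work caps Algebra at day 5.
Algebra at day 2 is achievable: Algebra=day 2; Chem=day 1; Topology=day 2; Calculus=day 2; OS=day 1; ML=day 3; Logic=day 3; Compilers=day 1.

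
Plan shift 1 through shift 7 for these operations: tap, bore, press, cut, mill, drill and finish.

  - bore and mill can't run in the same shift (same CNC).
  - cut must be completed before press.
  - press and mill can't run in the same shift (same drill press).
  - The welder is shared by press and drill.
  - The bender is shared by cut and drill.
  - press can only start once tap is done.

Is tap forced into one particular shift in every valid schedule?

No

tap can be shift 1 (e.g. cut -> shift 1; drill -> shift 3; bore -> shift 1; finish -> shift 1; tap -> shift 1; mill -> shift 3; press -> shift 2) or shift 2 (e.g. press=shift 3, drill=shift 2, finish=shift 1, tap=shift 2, bore=shift 1, mill=shift 2, cut=shift 1).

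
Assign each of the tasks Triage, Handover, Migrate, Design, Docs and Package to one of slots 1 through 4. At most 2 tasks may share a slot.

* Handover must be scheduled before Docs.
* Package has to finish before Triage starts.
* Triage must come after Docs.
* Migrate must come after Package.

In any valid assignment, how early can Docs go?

Precedence pushes Docs to at least 2; downstream work caps Docs at 3.
Docs at 2 is achievable: Docs -> 2, Design -> 3, Package -> 1, Triage -> 3, Migrate -> 2, Handover -> 1.

2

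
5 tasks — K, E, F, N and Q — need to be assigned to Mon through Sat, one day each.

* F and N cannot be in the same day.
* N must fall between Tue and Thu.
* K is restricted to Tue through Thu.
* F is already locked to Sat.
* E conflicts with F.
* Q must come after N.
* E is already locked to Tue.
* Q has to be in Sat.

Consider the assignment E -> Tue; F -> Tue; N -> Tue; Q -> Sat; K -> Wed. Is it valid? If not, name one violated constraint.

No. E conflicts with F is not satisfied.

N must fall between Tue and Thu — holds.
K is restricted to Tue through Thu — holds.
E conflicts with F — violated.
E is already locked to Tue — holds.
F is already locked to Sat — violated.
Q has to be in Sat — holds.
Q must come after N — holds.
F and N cannot be in the same day — violated.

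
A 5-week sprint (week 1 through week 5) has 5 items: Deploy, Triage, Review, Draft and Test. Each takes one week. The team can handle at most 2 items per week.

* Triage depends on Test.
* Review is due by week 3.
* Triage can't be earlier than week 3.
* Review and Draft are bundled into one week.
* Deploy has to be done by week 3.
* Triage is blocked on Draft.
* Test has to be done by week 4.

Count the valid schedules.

34

Splitting on Deploy: it can be week 1 (11), week 2 (11), week 3 (12). Listing each branch's schedules as (Triage, Review, Draft, Test) by week number:
Deploy=week 1: (3,2,2,1) (4,2,2,1) (4,2,2,3) (4,3,3,1) (4,3,3,2) (5,2,2,1) (5,2,2,3) (5,2,2,4) (5,3,3,1) (5,3,3,2) (5,3,3,4) — 11.
Deploy=week 2: (3,1,1,2) (4,1,1,2) (4,1,1,3) (4,3,3,1) (4,3,3,2) (5,1,1,2) (5,1,1,3) (5,1,1,4) (5,3,3,1) (5,3,3,2) (5,3,3,4) — 11.
Deploy=week 3: (3,1,1,2) (3,2,2,1) (4,1,1,2) (4,1,1,3) (4,2,2,1) (4,2,2,3) (5,1,1,2) (5,1,1,3) (5,1,1,4) (5,2,2,1) (5,2,2,3) (5,2,2,4) — 12.
Summing: 11 + 11 + 12 = 34.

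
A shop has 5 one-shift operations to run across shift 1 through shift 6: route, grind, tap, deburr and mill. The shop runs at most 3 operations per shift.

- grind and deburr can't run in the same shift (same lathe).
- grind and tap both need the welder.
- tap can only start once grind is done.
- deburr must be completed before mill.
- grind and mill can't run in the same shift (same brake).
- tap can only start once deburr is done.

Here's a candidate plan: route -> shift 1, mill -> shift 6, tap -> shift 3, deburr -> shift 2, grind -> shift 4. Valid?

Invalid. tap can only start once grind is done.

grind and mill can't run in the same shift (same brake) — holds.
tap can only start once grind is done — violated.
tap can only start once deburr is done — holds.
deburr must be completed before mill — holds.
grind and tap both need the welder — holds.
grind and deburr can't run in the same shift (same lathe) — holds.
The shop runs at most 3 operations per shift — holds.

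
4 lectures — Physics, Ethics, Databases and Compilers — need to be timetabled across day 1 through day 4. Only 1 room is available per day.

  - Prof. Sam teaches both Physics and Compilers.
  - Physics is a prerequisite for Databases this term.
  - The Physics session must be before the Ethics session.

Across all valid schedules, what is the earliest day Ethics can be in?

day 2

Precedence pushes Ethics to at least day 2.
Ethics at day 2 is achievable: Physics=day 1, Databases=day 3, Compilers=day 4, Ethics=day 2.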